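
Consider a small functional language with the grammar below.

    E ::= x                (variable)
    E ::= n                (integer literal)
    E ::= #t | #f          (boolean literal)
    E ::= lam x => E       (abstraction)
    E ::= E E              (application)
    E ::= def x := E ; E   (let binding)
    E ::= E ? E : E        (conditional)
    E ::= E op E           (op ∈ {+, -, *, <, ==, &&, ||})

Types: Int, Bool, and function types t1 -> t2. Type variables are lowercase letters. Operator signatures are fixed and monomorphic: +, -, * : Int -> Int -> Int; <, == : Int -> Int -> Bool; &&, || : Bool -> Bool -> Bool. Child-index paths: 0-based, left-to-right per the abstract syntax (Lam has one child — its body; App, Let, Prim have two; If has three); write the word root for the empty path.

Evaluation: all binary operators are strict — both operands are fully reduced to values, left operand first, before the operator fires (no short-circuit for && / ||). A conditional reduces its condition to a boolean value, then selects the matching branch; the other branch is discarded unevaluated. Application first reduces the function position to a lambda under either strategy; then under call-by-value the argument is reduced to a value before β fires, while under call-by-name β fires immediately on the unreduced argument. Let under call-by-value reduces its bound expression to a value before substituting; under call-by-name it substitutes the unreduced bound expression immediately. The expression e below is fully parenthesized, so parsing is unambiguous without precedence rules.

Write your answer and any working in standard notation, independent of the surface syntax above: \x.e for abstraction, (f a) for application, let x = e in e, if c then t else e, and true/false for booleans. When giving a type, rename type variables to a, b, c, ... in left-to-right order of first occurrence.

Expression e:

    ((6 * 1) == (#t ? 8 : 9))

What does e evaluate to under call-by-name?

Trace:
step 0: ((6 * 1) == (if true then 8 else 9))
step 1: [delta@0] (6 == (if true then 8 else 9))
step 2: [if@1] (6 == 8)
step 3: [delta@root] false

Answer: false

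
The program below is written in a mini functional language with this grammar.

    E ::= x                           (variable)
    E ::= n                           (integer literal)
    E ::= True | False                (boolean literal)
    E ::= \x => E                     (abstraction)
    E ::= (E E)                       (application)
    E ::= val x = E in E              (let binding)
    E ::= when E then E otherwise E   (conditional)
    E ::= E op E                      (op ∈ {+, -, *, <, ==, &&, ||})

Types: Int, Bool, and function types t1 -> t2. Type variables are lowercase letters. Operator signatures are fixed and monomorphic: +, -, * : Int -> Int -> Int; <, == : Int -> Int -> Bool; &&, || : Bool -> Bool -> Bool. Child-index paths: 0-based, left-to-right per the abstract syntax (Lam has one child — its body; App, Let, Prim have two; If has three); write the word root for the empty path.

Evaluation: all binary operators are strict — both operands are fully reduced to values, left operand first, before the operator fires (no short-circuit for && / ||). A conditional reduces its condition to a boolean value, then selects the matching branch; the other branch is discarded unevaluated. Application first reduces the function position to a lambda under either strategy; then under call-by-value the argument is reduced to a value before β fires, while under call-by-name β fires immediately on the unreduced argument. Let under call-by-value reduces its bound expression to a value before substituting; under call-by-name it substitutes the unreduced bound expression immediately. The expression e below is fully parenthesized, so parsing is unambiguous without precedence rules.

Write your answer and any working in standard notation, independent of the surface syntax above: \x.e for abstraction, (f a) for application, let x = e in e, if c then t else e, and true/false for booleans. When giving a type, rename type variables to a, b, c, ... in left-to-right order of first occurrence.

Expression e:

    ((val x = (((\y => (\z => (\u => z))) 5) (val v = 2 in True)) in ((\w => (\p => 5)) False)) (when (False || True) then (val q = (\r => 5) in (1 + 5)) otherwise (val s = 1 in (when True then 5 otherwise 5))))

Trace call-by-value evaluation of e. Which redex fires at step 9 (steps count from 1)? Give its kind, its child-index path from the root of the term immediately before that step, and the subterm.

Answer: delta at 1 : (1 + 5)

Derivation:
step 0: ((let x = (((\y.(\z.(\u.z))) 5) (let v = 2 in true)) in ((\w.(\p.5)) false)) (if (false || true) then (let q = (\r.5) in (1 + 5)) else (let s = 1 in (if true then 5 else 5))))
step 1: [beta@0.0.0] ((let x = ((\z.(\u.z)) (let v = 2 in true)) in ((\w.(\p.5)) false)) (if (false || true) then (let q = (\r.5) in (1 + 5)) else (let s = 1 in (if true then 5 else 5))))
step 2: [let@0.0.1] ((let x = ((\z.(\u.z)) true) in ((\w.(\p.5)) false)) (if (false || true) then (let q = (\r.5) in (1 + 5)) else (let s = 1 in (if true then 5 else 5))))
step 3: [beta@0.0] ((let x = (\u.true) in ((\w.(\p.5)) false)) (if (false || true) then (let q = (\r.5) in (1 + 5)) else (let s = 1 in (if true then 5 else 5))))
step 4: [let@0] (((\w.(\p.5)) false) (if (false || true) then (let q = (\r.5) in (1 + 5)) else (let s = 1 in (if true then 5 else 5))))
step 5: [beta@0] ((\p.5) (if (false || true) then (let q = (\r.5) in (1 + 5)) else (let s = 1 in (if true then 5 else 5))))
step 6: [delta@1.0] ((\p.5) (if true then (let q = (\r.5) in (1 + 5)) else (let s = 1 in (if true then 5 else 5))))
step 7: [if@1] ((\p.5) (let q = (\r.5) in (1 + 5)))
step 8: [let@1] ((\p.5) (1 + 5))
step 9: [delta@1] ((\p.5) 6)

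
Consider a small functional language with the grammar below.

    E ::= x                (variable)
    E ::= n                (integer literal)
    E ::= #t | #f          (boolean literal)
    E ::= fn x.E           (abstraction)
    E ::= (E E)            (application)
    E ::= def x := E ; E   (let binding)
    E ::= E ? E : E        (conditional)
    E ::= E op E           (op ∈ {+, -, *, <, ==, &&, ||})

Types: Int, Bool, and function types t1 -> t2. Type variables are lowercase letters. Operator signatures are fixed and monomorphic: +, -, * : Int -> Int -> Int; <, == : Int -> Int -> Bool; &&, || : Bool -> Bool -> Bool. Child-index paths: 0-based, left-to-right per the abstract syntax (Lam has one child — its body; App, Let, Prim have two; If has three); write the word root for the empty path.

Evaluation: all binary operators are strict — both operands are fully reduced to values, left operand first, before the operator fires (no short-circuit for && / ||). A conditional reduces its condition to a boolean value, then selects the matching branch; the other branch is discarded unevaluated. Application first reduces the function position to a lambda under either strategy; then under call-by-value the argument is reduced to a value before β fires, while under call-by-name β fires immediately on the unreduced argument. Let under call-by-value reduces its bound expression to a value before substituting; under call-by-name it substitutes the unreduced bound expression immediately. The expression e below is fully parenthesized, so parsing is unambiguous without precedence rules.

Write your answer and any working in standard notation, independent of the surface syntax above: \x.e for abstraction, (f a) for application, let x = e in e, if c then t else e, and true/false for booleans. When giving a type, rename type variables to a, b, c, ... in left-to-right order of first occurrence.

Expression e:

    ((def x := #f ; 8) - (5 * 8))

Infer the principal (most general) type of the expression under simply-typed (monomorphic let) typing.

Trace:
let x : Bool
  unify Int ~ Int
  unify Int ~ Int
  unify Int ~ Int
  unify Int ~ Int

Answer: Int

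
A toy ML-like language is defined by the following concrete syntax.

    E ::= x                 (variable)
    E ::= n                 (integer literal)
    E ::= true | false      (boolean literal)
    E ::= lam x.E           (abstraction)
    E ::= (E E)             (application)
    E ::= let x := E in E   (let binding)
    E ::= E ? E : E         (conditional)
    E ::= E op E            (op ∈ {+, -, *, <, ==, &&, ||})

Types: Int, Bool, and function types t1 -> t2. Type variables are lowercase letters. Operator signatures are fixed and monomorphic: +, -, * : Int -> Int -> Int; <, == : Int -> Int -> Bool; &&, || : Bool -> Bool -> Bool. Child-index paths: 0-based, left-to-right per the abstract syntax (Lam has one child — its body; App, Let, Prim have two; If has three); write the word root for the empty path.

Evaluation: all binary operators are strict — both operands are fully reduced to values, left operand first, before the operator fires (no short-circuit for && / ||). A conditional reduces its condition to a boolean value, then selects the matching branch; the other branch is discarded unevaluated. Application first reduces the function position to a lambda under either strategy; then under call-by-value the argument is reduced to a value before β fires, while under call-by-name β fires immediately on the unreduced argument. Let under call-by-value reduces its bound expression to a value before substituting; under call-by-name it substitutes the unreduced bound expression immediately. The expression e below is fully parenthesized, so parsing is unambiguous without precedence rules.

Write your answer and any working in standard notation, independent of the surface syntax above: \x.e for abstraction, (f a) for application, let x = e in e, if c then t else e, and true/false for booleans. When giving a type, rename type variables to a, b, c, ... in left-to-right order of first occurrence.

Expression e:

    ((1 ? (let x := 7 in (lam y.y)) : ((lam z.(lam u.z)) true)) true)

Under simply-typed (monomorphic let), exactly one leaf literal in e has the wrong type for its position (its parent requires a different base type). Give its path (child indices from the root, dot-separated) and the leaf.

Answer: 0.0 : 1

Working:
  unify Int ~ Bool
  FAIL: mismatch Int ~ Bool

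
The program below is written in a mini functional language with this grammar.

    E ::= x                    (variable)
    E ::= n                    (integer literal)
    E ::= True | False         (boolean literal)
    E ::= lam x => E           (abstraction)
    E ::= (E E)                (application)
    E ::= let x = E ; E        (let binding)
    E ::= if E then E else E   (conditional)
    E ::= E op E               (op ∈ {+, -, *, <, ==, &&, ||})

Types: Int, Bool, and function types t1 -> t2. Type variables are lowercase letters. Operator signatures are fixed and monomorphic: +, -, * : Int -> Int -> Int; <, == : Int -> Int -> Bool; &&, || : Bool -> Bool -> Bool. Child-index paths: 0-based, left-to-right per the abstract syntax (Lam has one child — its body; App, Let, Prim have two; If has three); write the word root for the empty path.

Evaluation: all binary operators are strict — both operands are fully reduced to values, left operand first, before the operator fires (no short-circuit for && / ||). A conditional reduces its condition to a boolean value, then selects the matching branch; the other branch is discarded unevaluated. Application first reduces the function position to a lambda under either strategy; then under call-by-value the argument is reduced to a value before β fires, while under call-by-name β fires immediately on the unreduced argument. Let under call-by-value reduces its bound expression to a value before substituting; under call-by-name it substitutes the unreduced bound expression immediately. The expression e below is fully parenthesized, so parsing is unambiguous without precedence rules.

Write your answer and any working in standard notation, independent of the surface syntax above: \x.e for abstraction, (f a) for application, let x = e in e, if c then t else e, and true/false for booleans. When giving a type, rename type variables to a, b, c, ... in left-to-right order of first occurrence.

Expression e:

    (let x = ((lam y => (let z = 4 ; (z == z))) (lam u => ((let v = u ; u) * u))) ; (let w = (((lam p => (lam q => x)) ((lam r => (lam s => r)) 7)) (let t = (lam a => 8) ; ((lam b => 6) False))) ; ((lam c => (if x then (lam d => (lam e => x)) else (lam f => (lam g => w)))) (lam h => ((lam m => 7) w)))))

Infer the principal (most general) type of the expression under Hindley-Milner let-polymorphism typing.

Answer: a -> b -> Bool

Derivation:
let z : Int
z : Int
  unify Int ~ Int
z : Int
  unify Int ~ Int
\y._ : a -> Bool
u : b
let v : b
u : b
  unify b ~ Int
u : Int
  unify Int ~ Int
\u._ : Int -> Int
  unify a -> Bool ~ (Int -> Int) -> c
  unify a ~ Int -> Int
  unify Bool ~ c
_ _ : Bool
let x : Bool
x : Bool
\q._ : e -> Bool
\p._ : d -> e -> Bool
r : f
\s._ : g -> f
\r._ : f -> g -> f
  unify f -> g -> f ~ Int -> h
  unify f ~ Int
  unify g -> Int ~ h
_ _ : g -> Int
  unify d -> e -> Bool ~ (g -> Int) -> i
  unify d ~ g -> Int
  unify e -> Bool ~ i
_ _ : e -> Bool
\a._ : j -> Int
let t : forall. j -> Int
\b._ : k -> Int
  unify k -> Int ~ Bool -> l
  unify k ~ Bool
  unify Int ~ l
_ _ : Int
  unify e -> Bool ~ Int -> m
  unify e ~ Int
  unify Bool ~ m
_ _ : Bool
let w : Bool
x : Bool
  unify Bool ~ Bool
x : Bool
\e._ : p -> Bool
\d._ : o -> p -> Bool
w : Bool
\g._ : r -> Bool
\f._ : q -> r -> Bool
  unify o -> p -> Bool ~ q -> r -> Bool
  unify o ~ q
  unify p -> Bool ~ r -> Bool
  unify p ~ r
  unify Bool ~ Bool
\c._ : n -> q -> r -> Bool
\m._ : t -> Int
w : Bool
  unify t -> Int ~ Bool -> u
  unify t ~ Bool
  unify Int ~ u
_ _ : Int
\h._ : s -> Int
  unify n -> q -> r -> Bool ~ (s -> Int) -> v
  unify n ~ s -> Int
  unify q -> r -> Bool ~ v
_ _ : q -> r -> Bool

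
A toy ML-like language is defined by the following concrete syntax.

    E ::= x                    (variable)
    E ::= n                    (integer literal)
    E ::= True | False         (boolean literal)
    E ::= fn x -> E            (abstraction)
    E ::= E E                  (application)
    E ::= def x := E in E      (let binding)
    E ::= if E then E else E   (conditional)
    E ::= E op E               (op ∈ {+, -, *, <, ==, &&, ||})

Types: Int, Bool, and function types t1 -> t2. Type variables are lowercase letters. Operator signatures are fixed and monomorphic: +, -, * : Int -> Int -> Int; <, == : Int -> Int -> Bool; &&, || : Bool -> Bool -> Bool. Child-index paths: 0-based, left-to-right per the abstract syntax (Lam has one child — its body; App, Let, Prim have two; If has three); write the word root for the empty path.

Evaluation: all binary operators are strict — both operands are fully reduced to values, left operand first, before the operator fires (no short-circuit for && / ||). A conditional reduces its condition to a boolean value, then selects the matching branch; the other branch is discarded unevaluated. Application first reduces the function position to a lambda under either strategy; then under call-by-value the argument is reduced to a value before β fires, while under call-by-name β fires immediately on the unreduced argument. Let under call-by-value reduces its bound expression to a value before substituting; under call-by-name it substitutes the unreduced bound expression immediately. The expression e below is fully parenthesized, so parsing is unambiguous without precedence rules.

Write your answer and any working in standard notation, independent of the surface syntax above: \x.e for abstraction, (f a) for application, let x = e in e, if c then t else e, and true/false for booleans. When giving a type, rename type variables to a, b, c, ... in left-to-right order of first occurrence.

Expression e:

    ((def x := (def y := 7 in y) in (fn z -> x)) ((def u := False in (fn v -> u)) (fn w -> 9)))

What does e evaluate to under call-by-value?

Answer: 7

Derivation:
step 0: ((let x = (let y = 7 in y) in (\z.x)) ((let u = false in (\v.u)) (\w.9)))
step 1: [let@0.0] ((let x = 7 in (\z.x)) ((let u = false in (\v.u)) (\w.9)))
step 2: [let@0] ((\z.7) ((let u = false in (\v.u)) (\w.9)))
step 3: [let@1.0] ((\z.7) ((\v.false) (\w.9)))
step 4: [beta@1] ((\z.7) false)
step 5: [beta@root] 7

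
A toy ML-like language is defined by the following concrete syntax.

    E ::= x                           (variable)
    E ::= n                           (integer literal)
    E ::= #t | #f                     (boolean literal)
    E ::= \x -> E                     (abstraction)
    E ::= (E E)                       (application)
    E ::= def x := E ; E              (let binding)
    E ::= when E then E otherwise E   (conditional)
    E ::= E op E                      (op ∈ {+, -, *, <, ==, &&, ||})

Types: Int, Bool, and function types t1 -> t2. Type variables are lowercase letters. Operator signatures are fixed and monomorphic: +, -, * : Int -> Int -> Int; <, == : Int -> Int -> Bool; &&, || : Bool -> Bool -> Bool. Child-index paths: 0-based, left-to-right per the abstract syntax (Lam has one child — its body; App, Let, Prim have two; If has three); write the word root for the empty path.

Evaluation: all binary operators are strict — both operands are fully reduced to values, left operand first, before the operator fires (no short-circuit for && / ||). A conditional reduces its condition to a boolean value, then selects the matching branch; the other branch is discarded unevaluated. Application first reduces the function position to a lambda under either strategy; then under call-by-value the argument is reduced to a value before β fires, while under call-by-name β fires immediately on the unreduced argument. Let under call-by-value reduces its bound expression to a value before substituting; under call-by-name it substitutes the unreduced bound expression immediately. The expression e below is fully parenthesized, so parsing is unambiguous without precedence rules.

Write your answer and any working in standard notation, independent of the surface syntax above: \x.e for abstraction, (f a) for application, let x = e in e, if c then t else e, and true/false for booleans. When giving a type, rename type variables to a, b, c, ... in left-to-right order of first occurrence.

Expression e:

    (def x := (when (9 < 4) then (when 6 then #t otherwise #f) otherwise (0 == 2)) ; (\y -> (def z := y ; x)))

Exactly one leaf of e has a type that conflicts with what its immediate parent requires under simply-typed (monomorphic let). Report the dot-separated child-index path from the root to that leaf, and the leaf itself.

Trace:
  unify Int ~ Int
  unify Int ~ Int
  unify Bool ~ Bool
  unify Int ~ Bool
  FAIL: mismatch Int ~ Bool

Answer: 0.1.0 : 6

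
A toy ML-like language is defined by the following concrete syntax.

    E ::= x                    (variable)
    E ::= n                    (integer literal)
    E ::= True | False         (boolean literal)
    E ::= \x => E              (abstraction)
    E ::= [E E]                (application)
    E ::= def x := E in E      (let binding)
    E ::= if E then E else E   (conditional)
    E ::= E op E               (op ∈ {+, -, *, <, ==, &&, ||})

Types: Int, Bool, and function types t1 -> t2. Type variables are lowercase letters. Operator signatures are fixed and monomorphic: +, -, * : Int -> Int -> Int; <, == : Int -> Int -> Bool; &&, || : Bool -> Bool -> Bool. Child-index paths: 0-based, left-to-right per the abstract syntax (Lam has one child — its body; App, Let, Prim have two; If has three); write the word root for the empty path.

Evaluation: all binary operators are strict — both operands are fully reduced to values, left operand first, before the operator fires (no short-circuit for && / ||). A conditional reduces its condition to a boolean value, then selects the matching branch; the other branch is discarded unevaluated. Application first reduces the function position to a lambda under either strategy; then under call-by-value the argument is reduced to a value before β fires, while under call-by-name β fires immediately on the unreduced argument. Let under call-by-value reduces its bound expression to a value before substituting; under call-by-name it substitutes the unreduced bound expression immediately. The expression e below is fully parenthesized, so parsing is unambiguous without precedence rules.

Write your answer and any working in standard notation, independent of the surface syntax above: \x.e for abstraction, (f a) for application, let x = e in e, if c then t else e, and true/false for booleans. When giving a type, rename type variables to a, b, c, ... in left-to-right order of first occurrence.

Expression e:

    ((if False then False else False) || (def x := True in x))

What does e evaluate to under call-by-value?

Trace:
step 0: ((if false then false else false) || (let x = true in x))
step 1: [if@0] (false || (let x = true in x))
step 2: [let@1] (false || true)
step 3: [delta@root] true

Answer: true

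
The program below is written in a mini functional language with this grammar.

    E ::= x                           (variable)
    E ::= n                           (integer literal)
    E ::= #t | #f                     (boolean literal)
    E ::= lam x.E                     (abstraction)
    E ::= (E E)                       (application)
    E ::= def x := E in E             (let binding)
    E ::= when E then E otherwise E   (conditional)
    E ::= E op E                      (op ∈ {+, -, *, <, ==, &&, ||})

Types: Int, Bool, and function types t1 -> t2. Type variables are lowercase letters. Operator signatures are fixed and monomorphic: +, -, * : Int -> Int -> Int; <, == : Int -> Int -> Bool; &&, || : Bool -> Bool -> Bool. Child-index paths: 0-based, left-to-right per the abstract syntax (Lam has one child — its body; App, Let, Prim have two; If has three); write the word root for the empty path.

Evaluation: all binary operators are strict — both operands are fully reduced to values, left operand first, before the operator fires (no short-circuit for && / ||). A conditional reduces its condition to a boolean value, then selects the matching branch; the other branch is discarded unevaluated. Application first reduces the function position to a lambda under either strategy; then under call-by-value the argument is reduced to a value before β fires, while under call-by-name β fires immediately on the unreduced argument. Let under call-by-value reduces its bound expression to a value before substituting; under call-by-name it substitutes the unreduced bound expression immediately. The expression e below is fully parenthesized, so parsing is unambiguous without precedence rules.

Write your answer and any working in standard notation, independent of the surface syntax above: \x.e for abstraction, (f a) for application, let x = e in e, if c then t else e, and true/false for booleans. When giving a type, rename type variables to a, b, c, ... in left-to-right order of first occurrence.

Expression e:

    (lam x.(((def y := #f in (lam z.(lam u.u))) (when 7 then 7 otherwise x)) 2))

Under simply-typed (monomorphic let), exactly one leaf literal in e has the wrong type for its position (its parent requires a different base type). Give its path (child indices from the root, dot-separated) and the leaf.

Working:
let y : Bool
u : c
\u._ : c -> c
\z._ : b -> c -> c
  unify Int ~ Bool
  FAIL: mismatch Int ~ Bool

Answer: 0.0.1.0 : 7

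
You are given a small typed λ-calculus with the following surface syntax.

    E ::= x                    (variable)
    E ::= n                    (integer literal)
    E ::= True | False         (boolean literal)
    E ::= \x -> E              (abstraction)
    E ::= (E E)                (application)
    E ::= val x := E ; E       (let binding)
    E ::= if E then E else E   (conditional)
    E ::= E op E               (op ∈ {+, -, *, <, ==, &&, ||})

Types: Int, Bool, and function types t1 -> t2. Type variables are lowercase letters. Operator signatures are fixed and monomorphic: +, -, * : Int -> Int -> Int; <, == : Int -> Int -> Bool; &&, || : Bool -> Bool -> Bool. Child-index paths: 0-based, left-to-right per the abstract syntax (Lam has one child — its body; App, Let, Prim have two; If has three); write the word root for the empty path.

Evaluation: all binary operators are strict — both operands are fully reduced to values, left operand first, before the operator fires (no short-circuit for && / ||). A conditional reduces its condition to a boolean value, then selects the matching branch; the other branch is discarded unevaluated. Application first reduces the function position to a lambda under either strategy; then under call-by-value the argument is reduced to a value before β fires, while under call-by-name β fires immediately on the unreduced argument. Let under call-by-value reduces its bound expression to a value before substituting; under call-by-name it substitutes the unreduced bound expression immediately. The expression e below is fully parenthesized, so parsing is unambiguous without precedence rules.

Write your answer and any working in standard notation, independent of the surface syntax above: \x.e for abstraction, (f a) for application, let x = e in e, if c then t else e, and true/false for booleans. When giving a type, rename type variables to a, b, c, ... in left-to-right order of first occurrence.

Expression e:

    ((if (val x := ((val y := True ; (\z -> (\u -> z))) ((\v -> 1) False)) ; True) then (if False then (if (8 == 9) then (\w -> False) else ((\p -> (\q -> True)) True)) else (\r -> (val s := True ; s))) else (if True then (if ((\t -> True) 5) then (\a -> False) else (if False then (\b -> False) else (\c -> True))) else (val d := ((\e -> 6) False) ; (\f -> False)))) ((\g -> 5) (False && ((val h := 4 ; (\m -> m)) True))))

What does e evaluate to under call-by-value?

Answer: true

Working:
step 0: ((if (let x = ((let y = true in (\z.(\u.z))) ((\v.1) false)) in true) then (if false then (if (8 == 9) then (\w.false) else ((\p.(\q.true)) true)) else (\r.(let s = true in s))) else (if true then (if ((\t.true) 5) then (\a.false) else (if false then (\b.false) else (\c.true))) else (let d = ((\e.6) false) in (\f.false)))) ((\g.5) (false && ((let h = 4 in (\m.m)) true))))
step 1: [let@0.0.0.0] ((if (let x = ((\z.(\u.z)) ((\v.1) false)) in true) then (if false then (if (8 == 9) then (\w.false) else ((\p.(\q.true)) true)) else (\r.(let s = true in s))) else (if true then (if ((\t.true) 5) then (\a.false) else (if false then (\b.false) else (\c.true))) else (let d = ((\e.6) false) in (\f.false)))) ((\g.5) (false && ((let h = 4 in (\m.m)) true))))
step 2: [beta@0.0.0.1] ((if (let x = ((\z.(\u.z)) 1) in true) then (if false then (if (8 == 9) then (\w.false) else ((\p.(\q.true)) true)) else (\r.(let s = true in s))) else (if true then (if ((\t.true) 5) then (\a.false) else (if false then (\b.false) else (\c.true))) else (let d = ((\e.6) false) in (\f.false)))) ((\g.5) (false && ((let h = 4 in (\m.m)) true))))
step 3: [beta@0.0.0] ((if (let x = (\u.1) in true) then (if false then (if (8 == 9) then (\w.false) else ((\p.(\q.true)) true)) else (\r.(let s = true in s))) else (if true then (if ((\t.true) 5) then (\a.false) else (if false then (\b.false) else (\c.true))) else (let d = ((\e.6) false) in (\f.false)))) ((\g.5) (false && ((let h = 4 in (\m.m)) true))))
step 4: [let@0.0] ((if true then (if false then (if (8 == 9) then (\w.false) else ((\p.(\q.true)) true)) else (\r.(let s = true in s))) else (if true then (if ((\t.true) 5) then (\a.false) else (if false then (\b.false) else (\c.true))) else (let d = ((\e.6) false) in (\f.false)))) ((\g.5) (false && ((let h = 4 in (\m.m)) true))))
step 5: [if@0] ((if false then (if (8 == 9) then (\w.false) else ((\p.(\q.true)) true)) else (\r.(let s = true in s))) ((\g.5) (false && ((let h = 4 in (\m.m)) true))))
step 6: [if@0] ((\r.(let s = true in s)) ((\g.5) (false && ((let h = 4 in (\m.m)) true))))
step 7: [let@1.1.1.0] ((\r.(let s = true in s)) ((\g.5) (false && ((\m.m) true))))
step 8: [beta@1.1.1] ((\r.(let s = true in s)) ((\g.5) (false && true)))
step 9: [delta@1.1] ((\r.(let s = true in s)) ((\g.5) false))
step 10: [beta@1] ((\r.(let s = true in s)) 5)
step 11: [beta@root] (let s = true in s)
step 12: [let@root] true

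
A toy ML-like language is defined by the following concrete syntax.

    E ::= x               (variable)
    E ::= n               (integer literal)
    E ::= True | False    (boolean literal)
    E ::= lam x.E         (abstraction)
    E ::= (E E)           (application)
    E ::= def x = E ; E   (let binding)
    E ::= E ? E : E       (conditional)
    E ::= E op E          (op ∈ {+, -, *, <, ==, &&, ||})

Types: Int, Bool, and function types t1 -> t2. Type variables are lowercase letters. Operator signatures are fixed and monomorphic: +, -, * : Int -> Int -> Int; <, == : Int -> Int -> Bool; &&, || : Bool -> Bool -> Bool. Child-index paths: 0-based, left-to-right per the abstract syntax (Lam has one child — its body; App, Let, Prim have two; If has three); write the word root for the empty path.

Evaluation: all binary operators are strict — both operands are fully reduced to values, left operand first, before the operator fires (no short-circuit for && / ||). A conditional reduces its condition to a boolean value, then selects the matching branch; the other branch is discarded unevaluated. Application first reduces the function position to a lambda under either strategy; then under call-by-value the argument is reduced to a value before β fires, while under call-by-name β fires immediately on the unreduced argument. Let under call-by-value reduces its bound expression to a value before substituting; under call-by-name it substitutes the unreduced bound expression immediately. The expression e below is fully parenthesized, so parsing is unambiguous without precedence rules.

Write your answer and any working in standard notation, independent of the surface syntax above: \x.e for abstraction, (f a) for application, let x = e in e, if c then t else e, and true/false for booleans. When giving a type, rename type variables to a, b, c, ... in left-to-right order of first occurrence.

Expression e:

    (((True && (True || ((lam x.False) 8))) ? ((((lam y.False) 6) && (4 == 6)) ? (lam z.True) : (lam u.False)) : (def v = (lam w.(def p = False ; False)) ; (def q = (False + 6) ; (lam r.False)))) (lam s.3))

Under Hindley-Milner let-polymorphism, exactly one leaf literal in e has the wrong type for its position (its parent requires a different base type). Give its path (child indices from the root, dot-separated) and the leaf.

Working:
  unify Bool ~ Bool
  unify Bool ~ Bool
\x._ : a -> Bool
  unify a -> Bool ~ Int -> b
  unify a ~ Int
  unify Bool ~ b
_ _ : Bool
  unify Bool ~ Bool
  unify Bool ~ Bool
  unify Bool ~ Bool
\y._ : c -> Bool
  unify c -> Bool ~ Int -> d
  unify c ~ Int
  unify Bool ~ d
_ _ : Bool
  unify Bool ~ Bool
  unify Int ~ Int
  unify Int ~ Int
  unify Bool ~ Bool
  unify Bool ~ Bool
\z._ : e -> Bool
\u._ : f -> Bool
  unify e -> Bool ~ f -> Bool
  unify e ~ f
  unify Bool ~ Bool
let p : Bool
\w._ : g -> Bool
let v : forall. g -> Bool
  unify Bool ~ Int
  FAIL: mismatch Bool ~ Int

Answer: 0.2.1.0.0 : false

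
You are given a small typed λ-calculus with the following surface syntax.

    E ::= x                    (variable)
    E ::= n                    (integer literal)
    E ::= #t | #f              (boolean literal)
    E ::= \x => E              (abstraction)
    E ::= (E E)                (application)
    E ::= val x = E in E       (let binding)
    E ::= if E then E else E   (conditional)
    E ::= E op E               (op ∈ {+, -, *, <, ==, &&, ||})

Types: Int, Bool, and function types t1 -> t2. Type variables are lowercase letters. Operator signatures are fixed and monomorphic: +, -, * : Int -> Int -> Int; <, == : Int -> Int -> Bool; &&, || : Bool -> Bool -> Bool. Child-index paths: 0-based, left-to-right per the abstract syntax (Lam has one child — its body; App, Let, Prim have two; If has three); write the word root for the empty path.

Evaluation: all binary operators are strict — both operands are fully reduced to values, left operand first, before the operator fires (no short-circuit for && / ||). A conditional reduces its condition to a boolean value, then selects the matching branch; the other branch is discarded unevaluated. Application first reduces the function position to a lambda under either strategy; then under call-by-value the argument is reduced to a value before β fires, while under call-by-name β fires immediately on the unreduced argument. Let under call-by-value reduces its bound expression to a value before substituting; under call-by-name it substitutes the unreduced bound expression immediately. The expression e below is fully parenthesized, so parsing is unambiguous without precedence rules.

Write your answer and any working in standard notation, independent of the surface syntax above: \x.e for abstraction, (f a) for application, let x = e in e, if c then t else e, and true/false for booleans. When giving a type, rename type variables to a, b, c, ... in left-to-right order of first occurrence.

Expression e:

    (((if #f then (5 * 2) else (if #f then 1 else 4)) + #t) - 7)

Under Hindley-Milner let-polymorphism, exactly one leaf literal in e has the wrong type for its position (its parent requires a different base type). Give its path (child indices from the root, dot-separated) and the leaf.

Answer: 0.1 : true

Working:
  unify Bool ~ Bool
  unify Int ~ Int
  unify Int ~ Int
  unify Bool ~ Bool
  unify Int ~ Int
  unify Int ~ Int
  unify Int ~ Int
  unify Bool ~ Int
  FAIL: mismatch Bool ~ Int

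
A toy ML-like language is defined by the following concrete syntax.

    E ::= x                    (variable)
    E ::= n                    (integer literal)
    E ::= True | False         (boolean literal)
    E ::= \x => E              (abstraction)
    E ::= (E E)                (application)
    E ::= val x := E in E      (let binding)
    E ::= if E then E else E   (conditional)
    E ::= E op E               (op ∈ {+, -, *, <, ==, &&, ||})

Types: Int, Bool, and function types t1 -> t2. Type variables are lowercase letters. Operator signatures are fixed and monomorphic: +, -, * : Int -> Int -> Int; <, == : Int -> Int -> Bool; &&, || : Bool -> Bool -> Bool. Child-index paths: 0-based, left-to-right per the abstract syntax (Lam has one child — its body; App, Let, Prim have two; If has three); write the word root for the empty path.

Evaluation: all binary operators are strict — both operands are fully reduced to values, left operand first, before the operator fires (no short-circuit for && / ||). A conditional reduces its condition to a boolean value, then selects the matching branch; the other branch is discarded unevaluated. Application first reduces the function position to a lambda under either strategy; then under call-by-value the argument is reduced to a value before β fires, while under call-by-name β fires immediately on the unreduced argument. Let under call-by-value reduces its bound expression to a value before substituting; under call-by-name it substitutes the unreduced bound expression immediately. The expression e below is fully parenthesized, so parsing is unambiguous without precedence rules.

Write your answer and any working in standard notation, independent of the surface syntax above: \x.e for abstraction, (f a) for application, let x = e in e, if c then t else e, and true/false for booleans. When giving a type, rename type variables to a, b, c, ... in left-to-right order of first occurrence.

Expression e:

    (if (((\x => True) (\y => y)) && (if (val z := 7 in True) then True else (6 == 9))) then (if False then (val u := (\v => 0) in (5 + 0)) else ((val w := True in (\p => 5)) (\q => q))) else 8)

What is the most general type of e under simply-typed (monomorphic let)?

Answer: Int

Working:
\x._ : a -> Bool
y : b
\y._ : b -> b
  unify a -> Bool ~ (b -> b) -> c
  unify a ~ b -> b
  unify Bool ~ c
_ _ : Bool
  unify Bool ~ Bool
let z : Int
  unify Bool ~ Bool
  unify Int ~ Int
  unify Int ~ Int
  unify Bool ~ Bool
  unify Bool ~ Bool
  unify Bool ~ Bool
  unify Bool ~ Bool
\v._ : d -> Int
let u : d -> Int
  unify Int ~ Int
  unify Int ~ Int
let w : Bool
\p._ : e -> Int
q : f
\q._ : f -> f
  unify e -> Int ~ (f -> f) -> g
  unify e ~ f -> f
  unify Int ~ g
_ _ : Int
  unify Int ~ Int
  unify Int ~ Int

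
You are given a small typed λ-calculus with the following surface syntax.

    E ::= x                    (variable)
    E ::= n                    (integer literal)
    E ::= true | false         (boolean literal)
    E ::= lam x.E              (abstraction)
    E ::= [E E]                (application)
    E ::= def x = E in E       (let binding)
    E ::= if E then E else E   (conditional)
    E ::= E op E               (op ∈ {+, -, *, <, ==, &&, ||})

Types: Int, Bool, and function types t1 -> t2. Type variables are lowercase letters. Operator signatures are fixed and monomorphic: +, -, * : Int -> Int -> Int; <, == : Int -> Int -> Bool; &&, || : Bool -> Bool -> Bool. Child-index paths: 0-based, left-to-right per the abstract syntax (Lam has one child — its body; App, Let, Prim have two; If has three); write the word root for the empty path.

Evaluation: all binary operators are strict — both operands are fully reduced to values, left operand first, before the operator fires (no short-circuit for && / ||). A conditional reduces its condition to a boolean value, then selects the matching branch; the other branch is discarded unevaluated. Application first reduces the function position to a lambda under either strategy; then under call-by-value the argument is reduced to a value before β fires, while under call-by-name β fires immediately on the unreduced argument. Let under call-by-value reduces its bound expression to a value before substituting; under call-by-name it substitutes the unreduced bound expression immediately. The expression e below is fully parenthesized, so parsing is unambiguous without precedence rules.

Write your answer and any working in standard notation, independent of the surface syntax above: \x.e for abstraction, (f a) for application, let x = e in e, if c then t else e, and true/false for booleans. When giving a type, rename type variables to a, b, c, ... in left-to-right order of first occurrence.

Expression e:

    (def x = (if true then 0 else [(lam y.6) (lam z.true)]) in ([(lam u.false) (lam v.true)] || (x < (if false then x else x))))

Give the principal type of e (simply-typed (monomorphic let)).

Trace:
  unify Bool ~ Bool
\y._ : a -> Int
\z._ : b -> Bool
  unify a -> Int ~ (b -> Bool) -> c
  unify a ~ b -> Bool
  unify Int ~ c
_ _ : Int
  unify Int ~ Int
let x : Int
\u._ : d -> Bool
\v._ : e -> Bool
  unify d -> Bool ~ (e -> Bool) -> f
  unify d ~ e -> Bool
  unify Bool ~ f
_ _ : Bool
  unify Bool ~ Bool
x : Int
  unify Int ~ Int
  unify Bool ~ Bool
x : Int
x : Int
  unify Int ~ Int
  unify Int ~ Int
  unify Bool ~ Bool

Answer: Bool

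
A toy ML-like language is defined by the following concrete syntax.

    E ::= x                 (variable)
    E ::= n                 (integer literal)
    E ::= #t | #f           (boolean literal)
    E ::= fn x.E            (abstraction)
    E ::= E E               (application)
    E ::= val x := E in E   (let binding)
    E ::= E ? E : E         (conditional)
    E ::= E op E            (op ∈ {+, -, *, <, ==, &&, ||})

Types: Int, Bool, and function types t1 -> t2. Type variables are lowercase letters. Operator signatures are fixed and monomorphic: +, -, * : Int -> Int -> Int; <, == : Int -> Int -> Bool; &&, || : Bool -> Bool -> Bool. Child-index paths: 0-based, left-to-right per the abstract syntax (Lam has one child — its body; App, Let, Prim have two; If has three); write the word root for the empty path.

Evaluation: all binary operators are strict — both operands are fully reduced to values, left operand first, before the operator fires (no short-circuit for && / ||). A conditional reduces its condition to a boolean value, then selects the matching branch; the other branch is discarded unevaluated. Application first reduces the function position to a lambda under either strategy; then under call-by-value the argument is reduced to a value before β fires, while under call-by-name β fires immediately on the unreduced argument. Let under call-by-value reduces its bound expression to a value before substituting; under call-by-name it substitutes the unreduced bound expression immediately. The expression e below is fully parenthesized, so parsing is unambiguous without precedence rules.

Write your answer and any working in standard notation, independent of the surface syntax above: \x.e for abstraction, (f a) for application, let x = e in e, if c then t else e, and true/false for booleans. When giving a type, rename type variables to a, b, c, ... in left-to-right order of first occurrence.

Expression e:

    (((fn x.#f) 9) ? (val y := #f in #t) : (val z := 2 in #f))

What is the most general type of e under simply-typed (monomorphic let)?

Answer: Bool

Working:
\x._ : a -> Bool
  unify a -> Bool ~ Int -> b
  unify a ~ Int
  unify Bool ~ b
_ _ : Bool
  unify Bool ~ Bool
let y : Bool
let z : Int
  unify Bool ~ Bool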